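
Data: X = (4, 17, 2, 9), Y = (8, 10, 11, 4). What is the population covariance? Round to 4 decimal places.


Cov = (1/n)*sum((xi-xbar)(yi-ybar))
n = 4, xbar = 32/4 = 8, ybar = 33/4 = 8.25
sum((xi-xbar)(yi-ybar)) = -4
Cov = -4 / 4 = -1

-1.0000


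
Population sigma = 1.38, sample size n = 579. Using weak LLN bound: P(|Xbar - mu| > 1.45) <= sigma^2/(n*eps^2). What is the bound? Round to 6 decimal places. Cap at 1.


bound = min(1, sigma^2/(n*eps^2))
sigma^2 = 1.38^2 = 1.9044
n*eps^2 = 579 * 1.45^2 = 579 * 2.1025 = 1217.3475
sigma^2/(n*eps^2) = 1.9044 / 1217.3475 ≈ 0.00156438

0.001564


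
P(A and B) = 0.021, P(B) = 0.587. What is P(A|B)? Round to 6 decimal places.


P(A|B) = P(A and B) / P(B) = 0.021 / 0.587 = 21/587 ≈ 0.03577513

0.035775


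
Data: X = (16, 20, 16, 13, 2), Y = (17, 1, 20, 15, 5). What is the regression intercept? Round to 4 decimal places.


a = ybar - b*xbar, where b = sum((xi-xbar)(yi-ybar)) / sum((xi-xbar)^2)
n = 5, xbar = 67/5 = 13.4, ybar = 58/5 = 11.6
Sxy = sum((xi-xbar)(yi-ybar)) = 39.8
Sxx = sum((xi-xbar)^2) = 187.2
b = Sxy / Sxx = 199/936 ≈ 0.212607
a = 11.6 - 0.212607 * 13.4 = 8191/936 ≈ 8.751068

8.7511


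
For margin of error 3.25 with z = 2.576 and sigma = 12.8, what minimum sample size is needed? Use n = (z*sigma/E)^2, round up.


z*sigma/E = 2.576 * 12.8 / 3.25 = 82432/8125 ≈ 10.145477
(z*sigma/E)^2 ≈ 102.930702
round up: n = 103

103


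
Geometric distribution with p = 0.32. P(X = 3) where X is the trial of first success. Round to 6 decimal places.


P = (1-p)^(k-1) * p
(1-p)^(k-1) = 0.68^2 = 0.4624
P = 0.4624 * 0.32 = 0.147968

0.147968


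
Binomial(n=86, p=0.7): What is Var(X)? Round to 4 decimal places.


Var = n*p*(1-p) = 86 * 0.7 * 0.3 = 18.06

18.0600


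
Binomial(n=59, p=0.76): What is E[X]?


E[X] = n*p = 59 * 0.76 = 44.84

44.84


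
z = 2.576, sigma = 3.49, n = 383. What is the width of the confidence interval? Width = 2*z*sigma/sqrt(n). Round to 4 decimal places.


width = 2*z*sigma/sqrt(n)
2*z*sigma = 2 * 2.576 * 3.49 = 17.98048
sqrt(383) ≈ 19.570386
width = 17.98048 / 19.570386 ≈ 0.918760

0.9188


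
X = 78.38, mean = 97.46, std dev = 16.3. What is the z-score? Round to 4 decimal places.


z = (X - mu) / sigma
X - mu = 78.38 - 97.46 = -19.08
z = -19.08 / 16.3 = -954/815 ≈ -1.170552

-1.1706


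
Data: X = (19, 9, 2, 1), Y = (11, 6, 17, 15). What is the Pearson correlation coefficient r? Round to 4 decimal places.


r = sum((xi-xbar)(yi-ybar)) / sqrt(sum((xi-xbar)^2) * sum((yi-ybar)^2))
n = 4, xbar = 31/4 = 7.75, ybar = 49/4 = 12.25
Sxy = sum((xi-xbar)(yi-ybar)) = -67.75
Sxx = sum((xi-xbar)^2) = 206.75
Syy = sum((yi-ybar)^2) = 70.75
sqrt(Sxx*Syy) ≈ 120.944460
r = Sxy / sqrt(Sxx*Syy) = -67.75 / 120.944460 ≈ -0.560174

-0.5602


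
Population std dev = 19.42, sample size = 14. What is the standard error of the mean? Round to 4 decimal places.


SE = sigma / sqrt(n)
sqrt(14) ≈ 3.741657
SE = 19.42 / 3.741657 ≈ 5.190213

5.1902


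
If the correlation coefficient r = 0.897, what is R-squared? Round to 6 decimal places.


R^2 = r^2 = (0.897)^2 = 0.804609

0.804609


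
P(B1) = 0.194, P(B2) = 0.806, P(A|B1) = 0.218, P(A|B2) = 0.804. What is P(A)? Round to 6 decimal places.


P(A) = P(A|B1)*P(B1) + P(A|B2)*P(B2)
P(A|B1)*P(B1) = 0.218 * 0.194 = 0.042292
P(A|B2)*P(B2) = 0.804 * 0.806 = 0.648024
P(A) = 0.042292 + 0.648024 = 0.690316

0.690316


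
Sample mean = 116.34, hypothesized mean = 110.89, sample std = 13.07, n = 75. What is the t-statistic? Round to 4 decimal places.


t = (xbar - mu0) / (s/sqrt(n))
xbar - mu0 = 116.34 - 110.89 = 5.45
sqrt(75) ≈ 8.66025404
s/sqrt(n) = 13.07 / 8.66025404 ≈ 1.50919360
t = 5.45 / 1.50919360 ≈ 3.611200

3.6112


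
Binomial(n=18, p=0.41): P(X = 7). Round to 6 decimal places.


P = C(n,k) * p^k * (1-p)^(n-k)
C(18,7) = 31824
p^k = 0.41^7 ≈ 0.001947543
(1-p)^(n-k) = 0.59^11 ≈ 0.003015589
P = 31824 * 0.001947543 * 0.003015589 ≈ 0.186902

0.186902


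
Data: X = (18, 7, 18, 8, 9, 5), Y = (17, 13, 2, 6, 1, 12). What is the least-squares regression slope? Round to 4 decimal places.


b = sum((xi-xbar)(yi-ybar)) / sum((xi-xbar)^2)
n = 6, xbar = 65/6 ≈ 10.833333, ybar = 51/6 = 8.5
Sxy = sum((xi-xbar)(yi-ybar)) = -2.5
Sxx = sum((xi-xbar)^2) = 977/6 ≈ 162.833333
b = Sxy / Sxx = -15/977 ≈ -0.015353

-0.0154


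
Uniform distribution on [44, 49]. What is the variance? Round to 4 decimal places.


Var = (b-a)^2 / 12
(b-a)^2 = (49 - 44)^2 = 25
Var = 25/12 ≈ 2.083333

2.0833


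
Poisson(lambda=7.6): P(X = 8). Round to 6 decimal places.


P = e^(-lam) * lam^k / k!
e^(-7.6) ≈ 0.0005004514
lam^k = 7.6^8 ≈ 11130347.874550
k! = 8! = 40320
P = 0.0005004514 * 11130347.874550 / 40320 ≈ 0.138150

0.138150


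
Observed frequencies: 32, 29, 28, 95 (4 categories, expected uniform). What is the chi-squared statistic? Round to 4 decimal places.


chi2 = sum((O-E)^2/E), E = total/4
total = 184, E = 184/4 = 46
(32 - 46)^2 / 46 = 196 / 46 = 98/23 ≈ 4.260870
(29 - 46)^2 / 46 = 289 / 46 = 289/46 ≈ 6.282609
(28 - 46)^2 / 46 = 324 / 46 = 162/23 ≈ 7.043478
(95 - 46)^2 / 46 = 2401 / 46 = 2401/46 ≈ 52.195652
chi2 = 1605/23 ≈ 69.782609

69.7826


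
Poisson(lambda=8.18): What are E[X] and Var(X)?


E[X] = Var(X) = lambda = 8.18

8.18, 8.18


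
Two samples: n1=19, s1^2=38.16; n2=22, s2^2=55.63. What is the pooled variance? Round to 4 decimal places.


sp^2 = ((n1-1)*s1^2 + (n2-1)*s2^2)/(n1+n2-2)
(n1-1)*s1^2 = 18 * 38.16 = 686.88
(n2-1)*s2^2 = 21 * 55.63 = 1168.23
numerator = 686.88 + 1168.23 = 1855.11
n1+n2-2 = 39
sp^2 = 1855.11 / 39 = 61837/1300 ≈ 47.566923

47.5669


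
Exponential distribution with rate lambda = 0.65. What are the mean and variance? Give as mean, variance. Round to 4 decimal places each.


mean = 1/lam, var = 1/lam^2
mean = 1 / 0.65 = 20/13 ≈ 1.538462
lam^2 = 0.65^2 = 0.4225
var = 1 / 0.4225 = 400/169 ≈ 2.366864

1.5385, 2.3669


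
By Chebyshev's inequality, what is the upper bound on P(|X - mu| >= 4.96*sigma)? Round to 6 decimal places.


P <= 1/k^2
k^2 = 4.96^2 = 24.6016
1/k^2 = 1 / 24.6016 ≈ 0.04064776

0.040648


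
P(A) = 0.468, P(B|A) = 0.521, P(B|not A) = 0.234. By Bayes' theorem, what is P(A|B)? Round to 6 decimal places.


P(A|B) = P(B|A)*P(A) / P(B), P(B) = P(B|A)*P(A) + P(B|not A)*P(not A)
P(B|A)*P(A) = 0.521 * 0.468 = 0.243828
P(B|not A)*P(not A) = 0.234 * 0.532 = 0.124488
P(B) = 0.243828 + 0.124488 = 0.368316
P(A|B) = 0.243828 / 0.368316 = 521/787 ≈ 0.66200762

0.662008


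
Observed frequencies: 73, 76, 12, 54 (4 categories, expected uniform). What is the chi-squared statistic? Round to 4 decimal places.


chi2 = sum((O-E)^2/E), E = total/4
total = 215, E = 215/4 = 53.75
(73 - 53.75)^2 / 53.75 = 370.5625 / 53.75 = 5929/860 ≈ 6.894186
(76 - 53.75)^2 / 53.75 = 495.0625 / 53.75 = 7921/860 ≈ 9.210465
(12 - 53.75)^2 / 53.75 = 1743.0625 / 53.75 = 27889/860 ≈ 32.429070
(54 - 53.75)^2 / 53.75 = 0.0625 / 53.75 = 1/860 ≈ 0.001163
chi2 = 2087/43 ≈ 48.534884

48.5349


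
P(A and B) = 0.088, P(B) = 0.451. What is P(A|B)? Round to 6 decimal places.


P(A|B) = P(A and B) / P(B) = 0.088 / 0.451 = 8/41 ≈ 0.19512195

0.195122


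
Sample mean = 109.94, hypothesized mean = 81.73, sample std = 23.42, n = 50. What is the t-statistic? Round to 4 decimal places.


t = (xbar - mu0) / (s/sqrt(n))
xbar - mu0 = 109.94 - 81.73 = 28.21
sqrt(50) ≈ 7.07106781
s/sqrt(n) = 23.42 / 7.07106781 ≈ 3.31208816
t = 28.21 / 3.31208816 ≈ 8.517285

8.5173


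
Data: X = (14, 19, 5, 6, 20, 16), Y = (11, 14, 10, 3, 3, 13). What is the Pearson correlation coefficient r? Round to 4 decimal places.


r = sum((xi-xbar)(yi-ybar)) / sqrt(sum((xi-xbar)^2) * sum((yi-ybar)^2))
n = 6, xbar = 80/6 = 40/3 ≈ 13.333333, ybar = 54/6 = 9
Sxy = sum((xi-xbar)(yi-ybar)) = 36
Sxx = sum((xi-xbar)^2) = 622/3 ≈ 207.333333
Syy = sum((yi-ybar)^2) = 118
sqrt(Sxx*Syy) ≈ 156.413981
r = Sxy / sqrt(Sxx*Syy) = 36 / 156.413981 ≈ 0.230158

0.2302


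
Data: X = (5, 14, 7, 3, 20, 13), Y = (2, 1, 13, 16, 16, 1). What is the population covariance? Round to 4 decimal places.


Cov = (1/n)*sum((xi-xbar)(yi-ybar))
n = 6, xbar = 62/6 = 31/3 ≈ 10.333333, ybar = 49/6 ≈ 8.166667
sum((xi-xbar)(yi-ybar)) = -31/3 ≈ -10.333333
Cov = -10.333333 / 6 = -31/18 ≈ -1.722222

-1.7222


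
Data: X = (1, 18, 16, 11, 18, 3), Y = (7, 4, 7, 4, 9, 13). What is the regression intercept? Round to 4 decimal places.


a = ybar - b*xbar, where b = sum((xi-xbar)(yi-ybar)) / sum((xi-xbar)^2)
n = 6, xbar = 67/6 ≈ 11.166667, ybar = 44/6 = 22/3 ≈ 7.333333
Sxy = sum((xi-xbar)(yi-ybar)) = -166/3 ≈ -55.333333
Sxx = sum((xi-xbar)^2) = 1721/6 ≈ 286.833333
b = Sxy / Sxx = -332/1721 ≈ -0.192911
a = 7.333333 - (-0.192911) * 11.166667 = 16328/1721 ≈ 9.487507

9.4875


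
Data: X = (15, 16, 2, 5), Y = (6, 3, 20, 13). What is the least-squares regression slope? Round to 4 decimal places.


b = sum((xi-xbar)(yi-ybar)) / sum((xi-xbar)^2)
n = 4, xbar = 38/4 = 9.5, ybar = 42/4 = 10.5
Sxy = sum((xi-xbar)(yi-ybar)) = -156
Sxx = sum((xi-xbar)^2) = 149
b = Sxy / Sxx = -156/149 ≈ -1.046980

-1.0470


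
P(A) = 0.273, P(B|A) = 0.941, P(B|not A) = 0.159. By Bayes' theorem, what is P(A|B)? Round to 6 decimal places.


P(A|B) = P(B|A)*P(A) / P(B), P(B) = P(B|A)*P(A) + P(B|not A)*P(not A)
P(B|A)*P(A) = 0.941 * 0.273 = 0.256893
P(B|not A)*P(not A) = 0.159 * 0.727 = 0.115593
P(B) = 0.256893 + 0.115593 = 0.372486
P(A|B) = 0.256893 / 0.372486 ≈ 0.68967156

0.689672


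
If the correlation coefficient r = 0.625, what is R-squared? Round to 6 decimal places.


R^2 = r^2 = (0.625)^2 = 0.390625

0.390625


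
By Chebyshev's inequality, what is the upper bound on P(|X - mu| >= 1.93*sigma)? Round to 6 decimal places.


P <= 1/k^2
k^2 = 1.93^2 = 3.7249
1/k^2 = 1 / 3.7249 ≈ 0.26846358

0.268464


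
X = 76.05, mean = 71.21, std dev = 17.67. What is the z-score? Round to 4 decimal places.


z = (X - mu) / sigma
X - mu = 76.05 - 71.21 = 4.84
z = 4.84 / 17.67 = 484/1767 ≈ 0.273911

0.2739


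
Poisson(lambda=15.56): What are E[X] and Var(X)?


E[X] = Var(X) = lambda = 15.56

15.56, 15.56


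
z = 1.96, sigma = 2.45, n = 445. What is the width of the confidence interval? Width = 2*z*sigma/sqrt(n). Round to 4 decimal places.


width = 2*z*sigma/sqrt(n)
2*z*sigma = 2 * 1.96 * 2.45 = 9.604
sqrt(445) ≈ 21.095023
width = 9.604 / 21.095023 ≈ 0.455273

0.4553


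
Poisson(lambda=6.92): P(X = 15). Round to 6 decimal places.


P = e^(-lam) * lam^k / k!
e^(-6.92) ≈ 0.0009878299
lam^k = 6.92^15 ≈ 3995686596934.973173
k! = 15! = 1307674368000
P = 0.0009878299 * 3995686596934.973173 / 1307674368000 ≈ 0.003018

0.003018


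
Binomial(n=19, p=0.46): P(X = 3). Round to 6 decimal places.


P = C(n,k) * p^k * (1-p)^(n-k)
C(19,3) = 969
p^k = 0.46^3 = 0.097336
(1-p)^(n-k) = 0.54^16 ≈ 0.00005227574
P = 969 * 0.097336 * 0.00005227574 ≈ 0.004931

0.004931


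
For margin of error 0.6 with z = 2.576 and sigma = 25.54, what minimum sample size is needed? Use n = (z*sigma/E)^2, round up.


z*sigma/E = 2.576 * 25.54 / 0.6 = 205597/1875 ≈ 109.651733
(z*sigma/E)^2 ≈ 12023.502623
round up: n = 12024

12024


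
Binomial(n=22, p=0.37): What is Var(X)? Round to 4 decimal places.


Var = n*p*(1-p) = 22 * 0.37 * 0.63 = 5.1282

5.1282


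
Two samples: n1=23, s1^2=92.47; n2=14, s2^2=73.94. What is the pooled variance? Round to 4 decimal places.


sp^2 = ((n1-1)*s1^2 + (n2-1)*s2^2)/(n1+n2-2)
(n1-1)*s1^2 = 22 * 92.47 = 2034.34
(n2-1)*s2^2 = 13 * 73.94 = 961.22
numerator = 2034.34 + 961.22 = 2995.56
n1+n2-2 = 35
sp^2 = 2995.56 / 35 = 74889/875 ≈ 85.587429

85.5874


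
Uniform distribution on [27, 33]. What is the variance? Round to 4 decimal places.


Var = (b-a)^2 / 12
(b-a)^2 = (33 - 27)^2 = 36
Var = 36/12 = 3

3.0000


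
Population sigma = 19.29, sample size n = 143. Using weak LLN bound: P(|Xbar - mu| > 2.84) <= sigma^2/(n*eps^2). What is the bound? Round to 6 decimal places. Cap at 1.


bound = min(1, sigma^2/(n*eps^2))
sigma^2 = 19.29^2 = 372.1041
n*eps^2 = 143 * 2.84^2 = 143 * 8.0656 = 1153.3808
sigma^2/(n*eps^2) = 372.1041 / 1153.3808 ≈ 0.32262033

0.322620


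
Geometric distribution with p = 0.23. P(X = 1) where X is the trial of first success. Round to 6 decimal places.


P = (1-p)^(k-1) * p
(1-p)^(k-1) = 0.77^0 = 1
P = 1 * 0.23 = 0.23

0.230000


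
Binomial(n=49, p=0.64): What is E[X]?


E[X] = n*p = 49 * 0.64 = 31.36

31.36


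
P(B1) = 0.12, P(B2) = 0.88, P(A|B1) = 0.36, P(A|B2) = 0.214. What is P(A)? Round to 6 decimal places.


P(A) = P(A|B1)*P(B1) + P(A|B2)*P(B2)
P(A|B1)*P(B1) = 0.36 * 0.12 = 0.0432
P(A|B2)*P(B2) = 0.214 * 0.88 = 0.18832
P(A) = 0.0432 + 0.18832 = 0.23152

0.231520


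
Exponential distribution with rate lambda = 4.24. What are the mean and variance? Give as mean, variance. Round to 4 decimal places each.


mean = 1/lam, var = 1/lam^2
mean = 1 / 4.24 = 25/106 ≈ 0.235849
lam^2 = 4.24^2 = 17.9776
var = 1 / 17.9776 ≈ 0.055625

0.2358, 0.0556


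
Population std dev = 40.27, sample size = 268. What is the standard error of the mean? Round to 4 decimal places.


SE = sigma / sqrt(n)
sqrt(268) ≈ 16.370706
SE = 40.27 / 16.370706 ≈ 2.459882

2.4599


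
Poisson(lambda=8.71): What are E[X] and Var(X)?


E[X] = Var(X) = lambda = 8.71

8.71, 8.71


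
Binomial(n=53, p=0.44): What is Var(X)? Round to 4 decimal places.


Var = n*p*(1-p) = 53 * 0.44 * 0.56 = 13.0592

13.0592


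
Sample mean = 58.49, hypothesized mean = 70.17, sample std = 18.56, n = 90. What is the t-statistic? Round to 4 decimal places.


t = (xbar - mu0) / (s/sqrt(n))
xbar - mu0 = 58.49 - 70.17 = -11.68
sqrt(90) ≈ 9.48683298
s/sqrt(n) = 18.56 / 9.48683298 ≈ 1.95639578
t = -11.68 / 1.95639578 ≈ -5.970162

-5.9702


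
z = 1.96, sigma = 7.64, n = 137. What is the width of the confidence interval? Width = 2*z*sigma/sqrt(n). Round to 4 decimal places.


width = 2*z*sigma/sqrt(n)
2*z*sigma = 2 * 1.96 * 7.64 = 29.9488
sqrt(137) ≈ 11.704700
width = 29.9488 / 11.704700 ≈ 2.558699

2.5587


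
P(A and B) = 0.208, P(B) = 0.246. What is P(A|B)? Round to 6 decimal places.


P(A|B) = P(A and B) / P(B) = 0.208 / 0.246 = 104/123 ≈ 0.84552846

0.845528


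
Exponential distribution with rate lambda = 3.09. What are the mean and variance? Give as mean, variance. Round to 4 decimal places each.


mean = 1/lam, var = 1/lam^2
mean = 1 / 3.09 = 100/309 ≈ 0.323625
lam^2 = 3.09^2 = 9.5481
var = 1 / 9.5481 ≈ 0.104733

0.3236, 0.1047


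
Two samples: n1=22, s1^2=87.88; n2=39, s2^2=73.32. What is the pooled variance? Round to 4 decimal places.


sp^2 = ((n1-1)*s1^2 + (n2-1)*s2^2)/(n1+n2-2)
(n1-1)*s1^2 = 21 * 87.88 = 1845.48
(n2-1)*s2^2 = 38 * 73.32 = 2786.16
numerator = 1845.48 + 2786.16 = 4631.64
n1+n2-2 = 59
sp^2 = 4631.64 / 59 = 115791/1475 ≈ 78.502373

78.5024


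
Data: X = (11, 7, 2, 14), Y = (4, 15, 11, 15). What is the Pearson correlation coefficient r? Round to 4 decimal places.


r = sum((xi-xbar)(yi-ybar)) / sqrt(sum((xi-xbar)^2) * sum((yi-ybar)^2))
n = 4, xbar = 34/4 = 8.5, ybar = 45/4 = 11.25
Sxy = sum((xi-xbar)(yi-ybar)) = -1.5
Sxx = sum((xi-xbar)^2) = 81
Syy = sum((yi-ybar)^2) = 80.75
sqrt(Sxx*Syy) ≈ 80.874903
r = Sxy / sqrt(Sxx*Syy) = -1.5 / 80.874903 ≈ -0.018547

-0.0185


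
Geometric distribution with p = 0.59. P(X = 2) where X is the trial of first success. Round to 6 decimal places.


P = (1-p)^(k-1) * p
(1-p)^(k-1) = 0.41^1 = 0.41
P = 0.41 * 0.59 = 0.2419

0.241900


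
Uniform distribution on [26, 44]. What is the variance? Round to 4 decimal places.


Var = (b-a)^2 / 12
(b-a)^2 = (44 - 26)^2 = 324
Var = 324/12 = 27

27.0000


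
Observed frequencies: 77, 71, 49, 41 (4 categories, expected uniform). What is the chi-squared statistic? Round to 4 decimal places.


chi2 = sum((O-E)^2/E), E = total/4
total = 238, E = 238/4 = 59.5
(77 - 59.5)^2 / 59.5 = 306.25 / 59.5 = 175/34 ≈ 5.147059
(71 - 59.5)^2 / 59.5 = 132.25 / 59.5 = 529/238 ≈ 2.222689
(49 - 59.5)^2 / 59.5 = 110.25 / 59.5 = 63/34 ≈ 1.852941
(41 - 59.5)^2 / 59.5 = 342.25 / 59.5 = 1369/238 ≈ 5.752101
chi2 = 1782/119 ≈ 14.974790

14.9748


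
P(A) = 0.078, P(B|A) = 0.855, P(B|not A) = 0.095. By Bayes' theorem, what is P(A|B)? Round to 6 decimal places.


P(A|B) = P(B|A)*P(A) / P(B), P(B) = P(B|A)*P(A) + P(B|not A)*P(not A)
P(B|A)*P(A) = 0.855 * 0.078 = 0.06669
P(B|not A)*P(not A) = 0.095 * 0.922 = 0.08759
P(B) = 0.06669 + 0.08759 = 0.15428
P(A|B) = 0.06669 / 0.15428 = 351/812 ≈ 0.43226601

0.432266


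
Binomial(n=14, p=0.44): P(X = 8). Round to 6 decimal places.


P = C(n,k) * p^k * (1-p)^(n-k)
C(14,8) = 3003
p^k = 0.44^8 ≈ 0.001404822
(1-p)^(n-k) = 0.56^6 ≈ 0.03084098
P = 3003 * 0.001404822 * 0.03084098 ≈ 0.130108

0.130108


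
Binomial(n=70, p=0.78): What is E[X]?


E[X] = n*p = 70 * 0.78 = 54.6

54.6


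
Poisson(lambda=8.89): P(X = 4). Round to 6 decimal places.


P = e^(-lam) * lam^k / k!
e^(-8.89) ≈ 0.0001377597
lam^k = 8.89^4 ≈ 6246.072830
k! = 4! = 24
P = 0.0001377597 * 6246.072830 / 24 ≈ 0.035852

0.035852


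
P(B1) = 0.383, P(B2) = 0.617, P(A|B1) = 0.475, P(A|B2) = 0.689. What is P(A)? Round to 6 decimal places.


P(A) = P(A|B1)*P(B1) + P(A|B2)*P(B2)
P(A|B1)*P(B1) = 0.475 * 0.383 = 0.181925
P(A|B2)*P(B2) = 0.689 * 0.617 = 0.425113
P(A) = 0.181925 + 0.425113 = 0.607038

0.607038


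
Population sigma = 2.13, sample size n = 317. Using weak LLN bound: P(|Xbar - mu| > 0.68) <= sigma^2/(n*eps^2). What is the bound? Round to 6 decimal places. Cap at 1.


bound = min(1, sigma^2/(n*eps^2))
sigma^2 = 2.13^2 = 4.5369
n*eps^2 = 317 * 0.68^2 = 317 * 0.4624 = 146.5808
sigma^2/(n*eps^2) = 4.5369 / 146.5808 ≈ 0.03095153

0.030952


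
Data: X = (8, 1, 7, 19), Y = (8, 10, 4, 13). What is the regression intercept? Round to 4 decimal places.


a = ybar - b*xbar, where b = sum((xi-xbar)(yi-ybar)) / sum((xi-xbar)^2)
n = 4, xbar = 35/4 = 8.75, ybar = 35/4 = 8.75
Sxy = sum((xi-xbar)(yi-ybar)) = 42.75
Sxx = sum((xi-xbar)^2) = 168.75
b = Sxy / Sxx = 19/75 ≈ 0.253333
a = 8.75 - 0.253333 * 8.75 = 98/15 ≈ 6.533333

6.5333


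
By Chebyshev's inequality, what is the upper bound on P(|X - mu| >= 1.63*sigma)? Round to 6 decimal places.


P <= 1/k^2
k^2 = 1.63^2 = 2.6569
1/k^2 = 1 / 2.6569 ≈ 0.37637849

0.376378


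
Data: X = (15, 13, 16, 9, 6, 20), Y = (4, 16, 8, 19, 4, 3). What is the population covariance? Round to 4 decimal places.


Cov = (1/n)*sum((xi-xbar)(yi-ybar))
n = 6, xbar = 79/6 ≈ 13.166667, ybar = 54/6 = 9
sum((xi-xbar)(yi-ybar)) = -60
Cov = -60 / 6 = -10

-10.0000


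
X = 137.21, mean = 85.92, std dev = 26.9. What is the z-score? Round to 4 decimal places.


z = (X - mu) / sigma
X - mu = 137.21 - 85.92 = 51.29
z = 51.29 / 26.9 = 5129/2690 ≈ 1.906691

1.9067


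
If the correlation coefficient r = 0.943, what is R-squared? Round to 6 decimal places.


R^2 = r^2 = (0.943)^2 = 0.889249

0.889249


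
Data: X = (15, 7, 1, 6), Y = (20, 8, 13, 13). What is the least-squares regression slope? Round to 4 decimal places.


b = sum((xi-xbar)(yi-ybar)) / sum((xi-xbar)^2)
n = 4, xbar = 29/4 = 7.25, ybar = 54/4 = 13.5
Sxy = sum((xi-xbar)(yi-ybar)) = 55.5
Sxx = sum((xi-xbar)^2) = 100.75
b = Sxy / Sxx = 222/403 ≈ 0.550868

0.5509


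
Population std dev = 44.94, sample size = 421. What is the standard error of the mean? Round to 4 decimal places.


SE = sigma / sqrt(n)
sqrt(421) ≈ 20.518285
SE = 44.94 / 20.518285 ≈ 2.190242

2.1902


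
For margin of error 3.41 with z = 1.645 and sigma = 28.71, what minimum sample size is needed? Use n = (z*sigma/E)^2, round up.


z*sigma/E = 1.645 * 28.71 / 3.41 = 85869/6200 ≈ 13.849839
(z*sigma/E)^2 ≈ 191.818032
round up: n = 192

192


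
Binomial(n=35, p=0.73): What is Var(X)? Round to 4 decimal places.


Var = n*p*(1-p) = 35 * 0.73 * 0.27 = 6.8985

6.8985


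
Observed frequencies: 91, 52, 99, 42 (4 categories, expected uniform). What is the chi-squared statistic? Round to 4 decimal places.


chi2 = sum((O-E)^2/E), E = total/4
total = 284, E = 284/4 = 71
(91 - 71)^2 / 71 = 400 / 71 = 400/71 ≈ 5.633803
(52 - 71)^2 / 71 = 361 / 71 = 361/71 ≈ 5.084507
(99 - 71)^2 / 71 = 784 / 71 = 784/71 ≈ 11.042254
(42 - 71)^2 / 71 = 841 / 71 = 841/71 ≈ 11.845070
chi2 = 2386/71 ≈ 33.605634

33.6056


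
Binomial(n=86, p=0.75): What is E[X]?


E[X] = n*p = 86 * 0.75 = 64.5

64.5


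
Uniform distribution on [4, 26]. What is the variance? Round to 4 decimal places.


Var = (b-a)^2 / 12
(b-a)^2 = (26 - 4)^2 = 484
Var = 484/12 ≈ 40.333333

40.3333


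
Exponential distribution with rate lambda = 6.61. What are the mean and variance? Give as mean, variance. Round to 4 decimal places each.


mean = 1/lam, var = 1/lam^2
mean = 1 / 6.61 = 100/661 ≈ 0.151286
lam^2 = 6.61^2 = 43.6921
var = 1 / 43.6921 ≈ 0.022887

0.1513, 0.0229


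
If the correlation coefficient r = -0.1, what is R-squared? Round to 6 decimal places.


R^2 = r^2 = (-0.1)^2 = 0.01

0.010000


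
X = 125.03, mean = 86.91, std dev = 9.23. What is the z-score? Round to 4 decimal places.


z = (X - mu) / sigma
X - mu = 125.03 - 86.91 = 38.12
z = 38.12 / 9.23 = 3812/923 ≈ 4.130011

4.1300


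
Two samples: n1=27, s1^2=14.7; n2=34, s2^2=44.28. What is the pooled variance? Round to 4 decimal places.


sp^2 = ((n1-1)*s1^2 + (n2-1)*s2^2)/(n1+n2-2)
(n1-1)*s1^2 = 26 * 14.7 = 382.2
(n2-1)*s2^2 = 33 * 44.28 = 1461.24
numerator = 382.2 + 1461.24 = 1843.44
n1+n2-2 = 59
sp^2 = 1843.44 / 59 = 46086/1475 ≈ 31.244746

31.2447


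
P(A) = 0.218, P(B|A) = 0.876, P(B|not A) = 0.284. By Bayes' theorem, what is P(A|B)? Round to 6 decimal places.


P(A|B) = P(B|A)*P(A) / P(B), P(B) = P(B|A)*P(A) + P(B|not A)*P(not A)
P(B|A)*P(A) = 0.876 * 0.218 = 0.190968
P(B|not A)*P(not A) = 0.284 * 0.782 = 0.222088
P(B) = 0.190968 + 0.222088 = 0.413056
P(A|B) = 0.190968 / 0.413056 ≈ 0.46232956

0.462330


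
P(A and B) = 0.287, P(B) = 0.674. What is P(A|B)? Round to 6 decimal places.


P(A|B) = P(A and B) / P(B) = 0.287 / 0.674 = 287/674 ≈ 0.42581602

0.425816


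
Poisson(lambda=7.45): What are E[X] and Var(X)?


E[X] = Var(X) = lambda = 7.45

7.45, 7.45


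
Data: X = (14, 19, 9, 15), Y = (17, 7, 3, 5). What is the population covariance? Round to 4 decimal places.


Cov = (1/n)*sum((xi-xbar)(yi-ybar))
n = 4, xbar = 57/4 = 14.25, ybar = 32/4 = 8
sum((xi-xbar)(yi-ybar)) = 17
Cov = 17 / 4 = 4.25

4.2500


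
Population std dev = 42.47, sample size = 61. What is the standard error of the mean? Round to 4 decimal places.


SE = sigma / sqrt(n)
sqrt(61) ≈ 7.810250
SE = 42.47 / 7.810250 ≈ 5.437726

5.4377


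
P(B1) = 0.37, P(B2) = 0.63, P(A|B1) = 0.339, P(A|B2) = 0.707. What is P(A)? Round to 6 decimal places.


P(A) = P(A|B1)*P(B1) + P(A|B2)*P(B2)
P(A|B1)*P(B1) = 0.339 * 0.37 = 0.12543
P(A|B2)*P(B2) = 0.707 * 0.63 = 0.44541
P(A) = 0.12543 + 0.44541 = 0.57084

0.570840


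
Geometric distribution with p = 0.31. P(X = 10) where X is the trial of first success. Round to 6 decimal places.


P = (1-p)^(k-1) * p
(1-p)^(k-1) = 0.69^9 ≈ 0.03545209
P = 0.03545209 * 0.31 ≈ 0.01099015

0.010990


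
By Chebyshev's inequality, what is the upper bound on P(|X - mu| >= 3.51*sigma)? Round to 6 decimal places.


P <= 1/k^2
k^2 = 3.51^2 = 12.3201
1/k^2 = 1 / 12.3201 ≈ 0.08116817

0.081168


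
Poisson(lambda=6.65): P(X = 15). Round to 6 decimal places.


P = e^(-lam) * lam^k / k!
e^(-6.65) ≈ 0.001294022
lam^k = 6.65^15 ≈ 2199503612200.588632
k! = 15! = 1307674368000
P = 0.001294022 * 2199503612200.588632 / 1307674368000 ≈ 0.002177

0.002177


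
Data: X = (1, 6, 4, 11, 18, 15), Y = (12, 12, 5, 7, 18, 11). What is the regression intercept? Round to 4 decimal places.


a = ybar - b*xbar, where b = sum((xi-xbar)(yi-ybar)) / sum((xi-xbar)^2)
n = 6, xbar = 55/6 ≈ 9.166667, ybar = 65/6 ≈ 10.833333
Sxy = sum((xi-xbar)(yi-ybar)) = 445/6 ≈ 74.166667
Sxx = sum((xi-xbar)^2) = 1313/6 ≈ 218.833333
b = Sxy / Sxx = 445/1313 ≈ 0.338919
a = 10.833333 - 0.338919 * 9.166667 = 10145/1313 ≈ 7.726580

7.7266


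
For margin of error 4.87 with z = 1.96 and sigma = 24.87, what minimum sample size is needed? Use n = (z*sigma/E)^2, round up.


z*sigma/E = 1.96 * 24.87 / 4.87 ≈ 10.009281
(z*sigma/E)^2 ≈ 100.185712
round up: n = 101

101


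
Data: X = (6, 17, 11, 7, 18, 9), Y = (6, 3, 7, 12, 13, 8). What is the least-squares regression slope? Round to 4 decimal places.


b = sum((xi-xbar)(yi-ybar)) / sum((xi-xbar)^2)
n = 6, xbar = 68/6 = 34/3 ≈ 11.333333, ybar = 49/6 ≈ 8.166667
Sxy = sum((xi-xbar)(yi-ybar)) = -4/3 ≈ -1.333333
Sxx = sum((xi-xbar)^2) = 388/3 ≈ 129.333333
b = Sxy / Sxx = -1/97 ≈ -0.010309

-0.0103


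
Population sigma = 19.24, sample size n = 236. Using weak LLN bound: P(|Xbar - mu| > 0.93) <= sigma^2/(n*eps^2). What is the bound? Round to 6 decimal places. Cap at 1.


bound = min(1, sigma^2/(n*eps^2))
sigma^2 = 19.24^2 = 370.1776
n*eps^2 = 236 * 0.93^2 = 236 * 0.8649 = 204.1164
sigma^2/(n*eps^2) = 370.1776 / 204.1164 ≈ 1.81356128
this exceeds 1, so the bound is capped at 1

1.000000


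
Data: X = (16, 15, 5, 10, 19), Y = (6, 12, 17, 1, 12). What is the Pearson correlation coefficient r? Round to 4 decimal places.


r = sum((xi-xbar)(yi-ybar)) / sqrt(sum((xi-xbar)^2) * sum((yi-ybar)^2))
n = 5, xbar = 65/5 = 13, ybar = 48/5 = 9.6
Sxy = sum((xi-xbar)(yi-ybar)) = -25
Sxx = sum((xi-xbar)^2) = 122
Syy = sum((yi-ybar)^2) = 153.2
sqrt(Sxx*Syy) ≈ 136.712838
r = Sxy / sqrt(Sxx*Syy) = -25 / 136.712838 ≈ -0.182865

-0.1829


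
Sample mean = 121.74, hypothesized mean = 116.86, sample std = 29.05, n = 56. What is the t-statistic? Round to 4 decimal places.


t = (xbar - mu0) / (s/sqrt(n))
xbar - mu0 = 121.74 - 116.86 = 4.88
sqrt(56) ≈ 7.48331477
s/sqrt(n) = 29.05 / 7.48331477 ≈ 3.88196954
t = 4.88 / 3.88196954 ≈ 1.257094

1.2571


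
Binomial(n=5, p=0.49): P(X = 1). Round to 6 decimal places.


P = C(n,k) * p^k * (1-p)^(n-k)
C(5,1) = 5
p^k = 0.49^1 = 0.49
(1-p)^(n-k) = 0.51^4 = 0.06765201
P = 5 * 0.49 * 0.06765201 ≈ 0.165747

0.165747


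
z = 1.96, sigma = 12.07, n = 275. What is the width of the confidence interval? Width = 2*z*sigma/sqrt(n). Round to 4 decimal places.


width = 2*z*sigma/sqrt(n)
2*z*sigma = 2 * 1.96 * 12.07 = 47.3144
sqrt(275) ≈ 16.583124
width = 47.3144 / 16.583124 ≈ 2.853166

2.8532


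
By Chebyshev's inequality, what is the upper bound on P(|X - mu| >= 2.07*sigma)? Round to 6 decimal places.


P <= 1/k^2
k^2 = 2.07^2 = 4.2849
1/k^2 = 1 / 4.2849 ≈ 0.23337768

0.233378


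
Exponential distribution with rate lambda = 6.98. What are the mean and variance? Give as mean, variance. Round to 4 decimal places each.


mean = 1/lam, var = 1/lam^2
mean = 1 / 6.98 = 50/349 ≈ 0.143266
lam^2 = 6.98^2 = 48.7204
var = 1 / 48.7204 ≈ 0.020525

0.1433, 0.0205


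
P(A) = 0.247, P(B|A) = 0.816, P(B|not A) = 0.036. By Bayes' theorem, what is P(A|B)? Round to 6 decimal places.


P(A|B) = P(B|A)*P(A) / P(B), P(B) = P(B|A)*P(A) + P(B|not A)*P(not A)
P(B|A)*P(A) = 0.816 * 0.247 = 0.201552
P(B|not A)*P(not A) = 0.036 * 0.753 = 0.027108
P(B) = 0.201552 + 0.027108 = 0.22866
P(A|B) = 0.201552 / 0.22866 ≈ 0.88144844

0.881448


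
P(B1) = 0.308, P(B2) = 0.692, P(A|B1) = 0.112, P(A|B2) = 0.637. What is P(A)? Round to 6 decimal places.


P(A) = P(A|B1)*P(B1) + P(A|B2)*P(B2)
P(A|B1)*P(B1) = 0.112 * 0.308 = 0.034496
P(A|B2)*P(B2) = 0.637 * 0.692 = 0.440804
P(A) = 0.034496 + 0.440804 = 0.4753

0.475300


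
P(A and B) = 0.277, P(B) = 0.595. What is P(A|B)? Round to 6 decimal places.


P(A|B) = P(A and B) / P(B) = 0.277 / 0.595 = 277/595 ≈ 0.46554622

0.465546


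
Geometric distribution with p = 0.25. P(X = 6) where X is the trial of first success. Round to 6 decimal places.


P = (1-p)^(k-1) * p
(1-p)^(k-1) = 0.75^5 = 243/1024 ≈ 0.2373047
P = 0.2373047 * 0.25 = 243/4096 ≈ 0.05932617

0.059326


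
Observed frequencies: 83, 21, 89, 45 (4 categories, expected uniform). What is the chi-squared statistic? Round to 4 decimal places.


chi2 = sum((O-E)^2/E), E = total/4
total = 238, E = 238/4 = 59.5
(83 - 59.5)^2 / 59.5 = 552.25 / 59.5 = 2209/238 ≈ 9.281513
(21 - 59.5)^2 / 59.5 = 1482.25 / 59.5 = 847/34 ≈ 24.911765
(89 - 59.5)^2 / 59.5 = 870.25 / 59.5 = 3481/238 ≈ 14.626050
(45 - 59.5)^2 / 59.5 = 210.25 / 59.5 = 841/238 ≈ 3.533613
chi2 = 890/17 ≈ 52.352941

52.3529


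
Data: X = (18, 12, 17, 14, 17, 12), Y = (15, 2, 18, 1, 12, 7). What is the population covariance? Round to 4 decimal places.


Cov = (1/n)*sum((xi-xbar)(yi-ybar))
n = 6, xbar = 90/6 = 15, ybar = 55/6 ≈ 9.166667
sum((xi-xbar)(yi-ybar)) = 77
Cov = 77 / 6 = 77/6 ≈ 12.833333

12.8333


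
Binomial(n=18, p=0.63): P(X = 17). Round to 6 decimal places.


P = C(n,k) * p^k * (1-p)^(n-k)
C(18,17) = 18
p^k = 0.63^17 ≈ 0.0003879621
(1-p)^(n-k) = 0.37^1 = 0.37
P = 18 * 0.0003879621 * 0.37 ≈ 0.002584

0.002584


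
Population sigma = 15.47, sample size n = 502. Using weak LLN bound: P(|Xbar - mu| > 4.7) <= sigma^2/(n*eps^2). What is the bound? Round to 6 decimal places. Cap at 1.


bound = min(1, sigma^2/(n*eps^2))
sigma^2 = 15.47^2 = 239.3209
n*eps^2 = 502 * 4.7^2 = 502 * 22.09 = 11089.18
sigma^2/(n*eps^2) = 239.3209 / 11089.18 ≈ 0.02158148

0.021581


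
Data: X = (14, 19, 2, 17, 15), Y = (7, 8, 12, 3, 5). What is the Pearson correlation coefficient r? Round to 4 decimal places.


r = sum((xi-xbar)(yi-ybar)) / sqrt(sum((xi-xbar)^2) * sum((yi-ybar)^2))
n = 5, xbar = 67/5 = 13.4, ybar = 35/5 = 7
Sxy = sum((xi-xbar)(yi-ybar)) = -69
Sxx = sum((xi-xbar)^2) = 177.2
Syy = sum((yi-ybar)^2) = 46
sqrt(Sxx*Syy) ≈ 90.283996
r = Sxy / sqrt(Sxx*Syy) = -69 / 90.283996 ≈ -0.764255

-0.7643


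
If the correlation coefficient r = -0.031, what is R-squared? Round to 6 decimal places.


R^2 = r^2 = (-0.031)^2 = 0.000961

0.000961


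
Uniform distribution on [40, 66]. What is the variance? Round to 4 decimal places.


Var = (b-a)^2 / 12
(b-a)^2 = (66 - 40)^2 = 676
Var = 676/12 ≈ 56.333333

56.3333


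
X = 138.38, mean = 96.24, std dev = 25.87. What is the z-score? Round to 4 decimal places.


z = (X - mu) / sigma
X - mu = 138.38 - 96.24 = 42.14
z = 42.14 / 25.87 = 4214/2587 ≈ 1.628914

1.6289


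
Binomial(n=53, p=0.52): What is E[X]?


E[X] = n*p = 53 * 0.52 = 27.56

27.56


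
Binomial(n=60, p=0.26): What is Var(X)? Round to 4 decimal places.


Var = n*p*(1-p) = 60 * 0.26 * 0.74 = 11.544

11.5440


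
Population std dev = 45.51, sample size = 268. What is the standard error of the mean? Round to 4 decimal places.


SE = sigma / sqrt(n)
sqrt(268) ≈ 16.370706
SE = 45.51 / 16.370706 ≈ 2.779966

2.7800


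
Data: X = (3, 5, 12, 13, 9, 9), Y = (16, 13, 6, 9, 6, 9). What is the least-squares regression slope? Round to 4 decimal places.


b = sum((xi-xbar)(yi-ybar)) / sum((xi-xbar)^2)
n = 6, xbar = 51/6 = 8.5, ybar = 59/6 ≈ 9.833333
Sxy = sum((xi-xbar)(yi-ybar)) = -64.5
Sxx = sum((xi-xbar)^2) = 75.5
b = Sxy / Sxx = -129/151 ≈ -0.854305

-0.8543


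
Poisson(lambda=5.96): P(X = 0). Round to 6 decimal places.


P = e^(-lam) * lam^k / k!
e^(-5.96) ≈ 0.002579912
lam^k = 5.96^0 = 1
k! = 0! = 1
P = 0.002579912 * 1 / 1 ≈ 0.002580

0.002580


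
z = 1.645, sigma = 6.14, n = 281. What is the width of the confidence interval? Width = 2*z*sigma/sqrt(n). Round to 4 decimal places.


width = 2*z*sigma/sqrt(n)
2*z*sigma = 2 * 1.645 * 6.14 = 20.2006
sqrt(281) ≈ 16.763055
width = 20.2006 / 16.763055 ≈ 1.205067

1.2051


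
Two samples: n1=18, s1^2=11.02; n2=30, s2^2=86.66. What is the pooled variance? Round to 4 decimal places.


sp^2 = ((n1-1)*s1^2 + (n2-1)*s2^2)/(n1+n2-2)
(n1-1)*s1^2 = 17 * 11.02 = 187.34
(n2-1)*s2^2 = 29 * 86.66 = 2513.14
numerator = 187.34 + 2513.14 = 2700.48
n1+n2-2 = 46
sp^2 = 2700.48 / 46 = 33756/575 ≈ 58.706087

58.7061


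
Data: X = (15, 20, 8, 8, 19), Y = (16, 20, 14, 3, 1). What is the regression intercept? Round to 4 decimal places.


a = ybar - b*xbar, where b = sum((xi-xbar)(yi-ybar)) / sum((xi-xbar)^2)
n = 5, xbar = 70/5 = 14, ybar = 54/5 = 10.8
Sxy = sum((xi-xbar)(yi-ybar)) = 39
Sxx = sum((xi-xbar)^2) = 134
b = Sxy / Sxx = 39/134 ≈ 0.291045
a = 10.8 - 0.291045 * 14 = 2253/335 ≈ 6.725373

6.7254


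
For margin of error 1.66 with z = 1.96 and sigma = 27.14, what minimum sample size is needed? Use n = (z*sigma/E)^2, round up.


z*sigma/E = 1.96 * 27.14 / 1.66 = 66493/2075 ≈ 32.044819
(z*sigma/E)^2 ≈ 1026.870443
round up: n = 1027

1027


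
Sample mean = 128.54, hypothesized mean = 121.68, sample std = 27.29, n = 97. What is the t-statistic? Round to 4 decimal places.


t = (xbar - mu0) / (s/sqrt(n))
xbar - mu0 = 128.54 - 121.68 = 6.86
sqrt(97) ≈ 9.84885780
s/sqrt(n) = 27.29 / 9.84885780 ≈ 2.77087968
t = 6.86 / 2.77087968 ≈ 2.475748

2.4757


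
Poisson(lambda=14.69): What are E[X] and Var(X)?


E[X] = Var(X) = lambda = 14.69

14.69, 14.69


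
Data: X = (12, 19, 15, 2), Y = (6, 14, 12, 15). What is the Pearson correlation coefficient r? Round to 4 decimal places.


r = sum((xi-xbar)(yi-ybar)) / sqrt(sum((xi-xbar)^2) * sum((yi-ybar)^2))
n = 4, xbar = 48/4 = 12, ybar = 47/4 = 11.75
Sxy = sum((xi-xbar)(yi-ybar)) = -16
Sxx = sum((xi-xbar)^2) = 158
Syy = sum((yi-ybar)^2) = 48.75
sqrt(Sxx*Syy) ≈ 87.763888
r = Sxy / sqrt(Sxx*Syy) = -16 / 87.763888 ≈ -0.182307

-0.1823


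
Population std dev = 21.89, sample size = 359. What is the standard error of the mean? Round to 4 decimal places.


SE = sigma / sqrt(n)
sqrt(359) ≈ 18.947295
SE = 21.89 / 18.947295 ≈ 1.155310

1.1553


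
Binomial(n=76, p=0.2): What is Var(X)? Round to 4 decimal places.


Var = n*p*(1-p) = 76 * 0.2 * 0.8 = 12.16

12.1600


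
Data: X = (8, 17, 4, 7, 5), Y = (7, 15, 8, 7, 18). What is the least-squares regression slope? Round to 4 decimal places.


b = sum((xi-xbar)(yi-ybar)) / sum((xi-xbar)^2)
n = 5, xbar = 41/5 = 8.2, ybar = 55/5 = 11
Sxy = sum((xi-xbar)(yi-ybar)) = 31
Sxx = sum((xi-xbar)^2) = 106.8
b = Sxy / Sxx = 155/534 ≈ 0.290262

0.2903


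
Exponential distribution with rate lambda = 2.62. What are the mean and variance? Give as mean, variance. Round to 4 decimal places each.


mean = 1/lam, var = 1/lam^2
mean = 1 / 2.62 = 50/131 ≈ 0.381679
lam^2 = 2.62^2 = 6.8644
var = 1 / 6.8644 ≈ 0.145679

0.3817, 0.1457


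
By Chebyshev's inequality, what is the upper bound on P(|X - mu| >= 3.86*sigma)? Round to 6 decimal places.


P <= 1/k^2
k^2 = 3.86^2 = 14.8996
1/k^2 = 1 / 14.8996 ≈ 0.06711590

0.067116


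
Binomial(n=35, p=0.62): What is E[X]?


E[X] = n*p = 35 * 0.62 = 21.7

21.7


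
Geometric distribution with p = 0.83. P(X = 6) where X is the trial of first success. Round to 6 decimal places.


P = (1-p)^(k-1) * p
(1-p)^(k-1) = 0.17^5 = 0.0001419857
P = 0.0001419857 * 0.83 ≈ 0.0001178481

0.000118


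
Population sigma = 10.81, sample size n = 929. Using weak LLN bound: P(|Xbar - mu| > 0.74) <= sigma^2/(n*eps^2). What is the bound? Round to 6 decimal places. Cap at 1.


bound = min(1, sigma^2/(n*eps^2))
sigma^2 = 10.81^2 = 116.8561
n*eps^2 = 929 * 0.74^2 = 929 * 0.5476 = 508.7204
sigma^2/(n*eps^2) = 116.8561 / 508.7204 ≈ 0.22970594

0.229706


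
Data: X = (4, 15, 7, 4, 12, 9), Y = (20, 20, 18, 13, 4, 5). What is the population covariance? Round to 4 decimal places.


Cov = (1/n)*sum((xi-xbar)(yi-ybar))
n = 6, xbar = 51/6 = 8.5, ybar = 80/6 = 40/3 ≈ 13.333333
sum((xi-xbar)(yi-ybar)) = -29
Cov = -29 / 6 = -29/6 ≈ -4.833333

-4.8333


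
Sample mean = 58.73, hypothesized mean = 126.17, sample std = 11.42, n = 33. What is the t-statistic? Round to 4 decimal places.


t = (xbar - mu0) / (s/sqrt(n))
xbar - mu0 = 58.73 - 126.17 = -67.44
sqrt(33) ≈ 5.74456265
s/sqrt(n) = 11.42 / 5.74456265 ≈ 1.98796683
t = -67.44 / 1.98796683 ≈ -33.924107

-33.9241


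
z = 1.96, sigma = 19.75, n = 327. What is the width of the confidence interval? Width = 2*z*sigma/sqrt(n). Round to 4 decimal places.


width = 2*z*sigma/sqrt(n)
2*z*sigma = 2 * 1.96 * 19.75 = 77.42
sqrt(327) ≈ 18.083141
width = 77.42 / 18.083141 ≈ 4.281336

4.2813


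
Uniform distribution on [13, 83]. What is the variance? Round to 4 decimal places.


Var = (b-a)^2 / 12
(b-a)^2 = (83 - 13)^2 = 4900
Var = 4900/12 ≈ 408.333333

408.3333


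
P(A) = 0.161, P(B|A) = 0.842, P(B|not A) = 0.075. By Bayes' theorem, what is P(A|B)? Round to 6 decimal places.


P(A|B) = P(B|A)*P(A) / P(B), P(B) = P(B|A)*P(A) + P(B|not A)*P(not A)
P(B|A)*P(A) = 0.842 * 0.161 = 0.135562
P(B|not A)*P(not A) = 0.075 * 0.839 = 0.062925
P(B) = 0.135562 + 0.062925 = 0.198487
P(A|B) = 0.135562 / 0.198487 ≈ 0.68297672

0.682977


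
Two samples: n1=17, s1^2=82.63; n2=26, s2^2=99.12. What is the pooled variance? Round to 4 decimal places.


sp^2 = ((n1-1)*s1^2 + (n2-1)*s2^2)/(n1+n2-2)
(n1-1)*s1^2 = 16 * 82.63 = 1322.08
(n2-1)*s2^2 = 25 * 99.12 = 2478
numerator = 1322.08 + 2478 = 3800.08
n1+n2-2 = 41
sp^2 = 3800.08 / 41 = 95002/1025 ≈ 92.684878

92.6849


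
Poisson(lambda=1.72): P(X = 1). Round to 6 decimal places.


P = e^(-lam) * lam^k / k!
e^(-1.72) ≈ 0.1790661
lam^k = 1.72^1 = 1.72
k! = 1! = 1
P = 0.1790661 * 1.72 / 1 ≈ 0.307994

0.307994


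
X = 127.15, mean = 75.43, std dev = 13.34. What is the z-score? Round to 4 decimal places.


z = (X - mu) / sigma
X - mu = 127.15 - 75.43 = 51.72
z = 51.72 / 13.34 = 2586/667 ≈ 3.877061

3.8771


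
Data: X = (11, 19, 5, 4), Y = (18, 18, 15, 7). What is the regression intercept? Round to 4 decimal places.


a = ybar - b*xbar, where b = sum((xi-xbar)(yi-ybar)) / sum((xi-xbar)^2)
n = 4, xbar = 39/4 = 9.75, ybar = 58/4 = 14.5
Sxy = sum((xi-xbar)(yi-ybar)) = 77.5
Sxx = sum((xi-xbar)^2) = 142.75
b = Sxy / Sxx = 310/571 ≈ 0.542907
a = 14.5 - 0.542907 * 9.75 = 5257/571 ≈ 9.206655

9.2067


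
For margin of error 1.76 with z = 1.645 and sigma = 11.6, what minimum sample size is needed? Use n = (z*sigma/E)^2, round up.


z*sigma/E = 1.645 * 11.6 / 1.76 = 9541/880 ≈ 10.842045
(z*sigma/E)^2 ≈ 117.549950
round up: n = 118

118


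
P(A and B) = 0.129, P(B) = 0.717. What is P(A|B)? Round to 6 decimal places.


P(A|B) = P(A and B) / P(B) = 0.129 / 0.717 = 43/239 ≈ 0.17991632

0.179916


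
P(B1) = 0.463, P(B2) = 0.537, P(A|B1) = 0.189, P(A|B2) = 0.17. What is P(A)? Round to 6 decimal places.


P(A) = P(A|B1)*P(B1) + P(A|B2)*P(B2)
P(A|B1)*P(B1) = 0.189 * 0.463 = 0.087507
P(A|B2)*P(B2) = 0.17 * 0.537 = 0.09129
P(A) = 0.087507 + 0.09129 = 0.178797

0.178797


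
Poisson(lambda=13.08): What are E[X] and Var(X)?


E[X] = Var(X) = lambda = 13.08

13.08, 13.08


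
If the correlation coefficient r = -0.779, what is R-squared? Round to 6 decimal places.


R^2 = r^2 = (-0.779)^2 = 0.606841

0.606841


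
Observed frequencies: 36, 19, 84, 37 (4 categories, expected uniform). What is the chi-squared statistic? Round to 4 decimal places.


chi2 = sum((O-E)^2/E), E = total/4
total = 176, E = 176/4 = 44
(36 - 44)^2 / 44 = 64 / 44 = 16/11 ≈ 1.454545
(19 - 44)^2 / 44 = 625 / 44 = 625/44 ≈ 14.204545
(84 - 44)^2 / 44 = 1600 / 44 = 400/11 ≈ 36.363636
(37 - 44)^2 / 44 = 49 / 44 = 49/44 ≈ 1.113636
chi2 = 1169/22 ≈ 53.136364

53.1364


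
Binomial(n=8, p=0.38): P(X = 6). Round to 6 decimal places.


P = C(n,k) * p^k * (1-p)^(n-k)
C(8,6) = 28
p^k = 0.38^6 ≈ 0.003010936
(1-p)^(n-k) = 0.62^2 = 0.3844
P = 28 * 0.003010936 * 0.3844 ≈ 0.032407

0.032407


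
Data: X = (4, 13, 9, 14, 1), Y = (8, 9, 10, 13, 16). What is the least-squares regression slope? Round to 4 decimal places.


b = sum((xi-xbar)(yi-ybar)) / sum((xi-xbar)^2)
n = 5, xbar = 41/5 = 8.2, ybar = 56/5 = 11.2
Sxy = sum((xi-xbar)(yi-ybar)) = -22.2
Sxx = sum((xi-xbar)^2) = 126.8
b = Sxy / Sxx = -111/634 ≈ -0.175079

-0.1751
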